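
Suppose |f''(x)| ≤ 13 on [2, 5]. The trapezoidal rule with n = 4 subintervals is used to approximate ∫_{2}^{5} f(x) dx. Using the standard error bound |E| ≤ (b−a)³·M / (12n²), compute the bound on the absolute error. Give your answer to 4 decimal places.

|E| ≤ (3)³·13 / (12·4²) = 351/192 = 1.8281.

1.8281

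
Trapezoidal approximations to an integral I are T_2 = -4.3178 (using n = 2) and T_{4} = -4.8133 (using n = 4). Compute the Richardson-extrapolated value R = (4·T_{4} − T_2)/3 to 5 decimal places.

-4.97847

R = (4·T_{4} − T_2) / 3 = (4·(-4.8133) − (-4.3178))/3 = (-14.9354)/3 = -4.97847.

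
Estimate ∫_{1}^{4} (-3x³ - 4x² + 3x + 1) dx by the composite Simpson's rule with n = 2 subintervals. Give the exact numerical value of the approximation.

-249.75

h = (4 − 1)/2 = 1.5.
Nodes x₀,…,x₂ = 1, 2.5, 4.
f(x) = -3x³ - 4x² + 3x + 1: f₀=-3, f₁=-63.375, f₂=-243.
(h/3)·[f₀ + 4f₁ + f₂] = 0.5·(-499.5) = -249.75.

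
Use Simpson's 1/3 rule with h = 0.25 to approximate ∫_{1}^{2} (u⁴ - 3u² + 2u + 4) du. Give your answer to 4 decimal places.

h = (2 − 1)/4 = 0.25.
Nodes u₀,…,u₄ = 1, 1.25, 1.5, 1.75, 2.
f(u) = u⁴ - 3u² + 2u + 4: f₀=4, f₁=4.25390625, f₂=5.3125, f₃=7.69140625, f₄=12.
(h/3)·[f₀ + 4f₁ + 2f₂ + 4f₃ + f₄] = 0.083333·(74.40625) = 6.2005.

6.2005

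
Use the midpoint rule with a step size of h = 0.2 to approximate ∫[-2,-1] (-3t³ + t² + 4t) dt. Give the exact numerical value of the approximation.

h = (-1 − (-2))/5 = 0.2.
Midpoints m₁,…,m₅ = -1.9, -1.7, -1.5, -1.3, -1.1.
f(m₁)=16.587, f(m₂)=10.829, f(m₃)=6.375, f(m₄)=3.081, f(m₅)=0.803.
h·[f(m₁) + f(m₂) + f(m₃) + f(m₄) + f(m₅)] = 0.2·(37.675) = 7.535.

7.535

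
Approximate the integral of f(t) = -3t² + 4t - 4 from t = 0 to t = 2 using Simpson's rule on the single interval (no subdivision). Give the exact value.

-8

S = (b−a)/6 · [f(0) + 4f(1) + f(2)] = 0.333333·[(-4) + 4·(-3) + (-8)] = -8.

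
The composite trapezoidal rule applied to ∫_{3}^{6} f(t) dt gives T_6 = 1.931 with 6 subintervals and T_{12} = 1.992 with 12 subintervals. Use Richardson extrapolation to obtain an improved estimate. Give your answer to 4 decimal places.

2.0123

R = (4·T_{12} − T_6) / 3 = (4·1.992 − 1.931)/3 = (6.037)/3 = 2.0123.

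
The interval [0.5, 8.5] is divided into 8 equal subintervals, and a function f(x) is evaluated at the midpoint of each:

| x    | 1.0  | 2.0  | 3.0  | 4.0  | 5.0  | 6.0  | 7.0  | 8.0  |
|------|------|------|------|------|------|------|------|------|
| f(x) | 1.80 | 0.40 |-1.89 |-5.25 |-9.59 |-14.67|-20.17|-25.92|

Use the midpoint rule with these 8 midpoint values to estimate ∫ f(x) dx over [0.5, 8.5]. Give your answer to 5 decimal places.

-75.29000

h = 1, n = 8.
h·[y(m₁) + y(m₂) + y(m₃) + y(m₄) + y(m₅) + y(m₆) + y(m₇) + y(m₈)] = 1·(-75.29) = -75.29000.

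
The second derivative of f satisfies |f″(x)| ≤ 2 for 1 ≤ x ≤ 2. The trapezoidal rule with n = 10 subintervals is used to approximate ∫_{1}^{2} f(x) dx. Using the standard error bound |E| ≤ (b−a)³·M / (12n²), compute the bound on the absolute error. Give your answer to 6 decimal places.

|E| ≤ (1)³·2 / (12·10²) = 2/1200 = 0.001667.

0.001667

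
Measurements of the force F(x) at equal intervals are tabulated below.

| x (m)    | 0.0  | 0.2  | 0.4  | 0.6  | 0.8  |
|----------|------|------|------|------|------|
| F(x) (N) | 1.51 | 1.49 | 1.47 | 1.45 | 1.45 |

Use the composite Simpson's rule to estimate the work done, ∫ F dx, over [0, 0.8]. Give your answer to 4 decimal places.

h = 0.2, n = 4.
(h/3)·[y₀ + 4y₁ + 2y₂ + 4y₃ + y₄] = 0.066667·(17.66) = 1.1773.

1.1773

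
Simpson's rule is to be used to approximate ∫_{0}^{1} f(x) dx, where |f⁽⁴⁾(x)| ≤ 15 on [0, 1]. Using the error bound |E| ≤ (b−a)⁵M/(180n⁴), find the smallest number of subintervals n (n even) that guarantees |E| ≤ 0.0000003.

24

Need 15/(180n⁴) ≤ 0.0000003.
n⁴ ≥ 15/(180·0.0000003) = 277778 ⇒ n ≥ 22.9575, so the smallest even n is 24. (n must be even for Simpson's rule.)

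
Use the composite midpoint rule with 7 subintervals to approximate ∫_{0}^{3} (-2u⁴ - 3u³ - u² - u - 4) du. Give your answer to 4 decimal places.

-181.1370

h = (3 − 0)/7 = 0.428571.
Midpoints m₁,…,m₇ = 0.214286, 0.642857, 1.071429, 1.5, 1.928571, 2.357143, 2.785714.
f(m₁)=-4.293940, f(m₂)=-6.194711, f(m₃)=-12.544877, f(m₄)=-28, f(m₅)=-58.834965, f(m₆)=-112.943982, f(m₇)=-199.840587.
h·[f(m₁) + f(m₂) + f(m₃) + f(m₄) + f(m₅) + f(m₆) + f(m₇)] = 0.428571·(-422.653061) = -181.1370.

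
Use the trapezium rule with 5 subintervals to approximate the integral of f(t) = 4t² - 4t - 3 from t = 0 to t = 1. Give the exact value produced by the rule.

-3.64

h = (1 − 0)/5 = 0.2.
Nodes t₀,…,t₅ = 0, 0.2, 0.4, 0.6, 0.8, 1.
f(t) = 4t² - 4t - 3: f₀=-3, f₁=-3.64, f₂=-3.96, f₃=-3.96, f₄=-3.64, f₅=-3.
(h/2)·[f₀ + 2f₁ + 2f₂ + 2f₃ + 2f₄ + f₅] = 0.1·(-36.4) = -3.64.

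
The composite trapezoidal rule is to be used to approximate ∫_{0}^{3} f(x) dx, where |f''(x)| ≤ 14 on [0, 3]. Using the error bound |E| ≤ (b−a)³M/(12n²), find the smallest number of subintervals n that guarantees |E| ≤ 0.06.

Need 378/(12n²) ≤ 0.06.
n² ≥ 378/(12·0.06) = 525 ⇒ n ≥ 22.9129, so the smallest n is 23.

23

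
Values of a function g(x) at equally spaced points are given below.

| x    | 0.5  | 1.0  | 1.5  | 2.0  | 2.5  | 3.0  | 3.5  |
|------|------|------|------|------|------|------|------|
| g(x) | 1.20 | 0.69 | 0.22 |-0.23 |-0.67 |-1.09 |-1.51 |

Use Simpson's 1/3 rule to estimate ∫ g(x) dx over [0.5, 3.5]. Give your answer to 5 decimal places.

h = 0.5, n = 6.
(h/3)·[y₀ + 4y₁ + 2y₂ + 4y₃ + 2y₄ + 4y₅ + y₆] = 0.166667·(-3.73) = -0.62167.

-0.62167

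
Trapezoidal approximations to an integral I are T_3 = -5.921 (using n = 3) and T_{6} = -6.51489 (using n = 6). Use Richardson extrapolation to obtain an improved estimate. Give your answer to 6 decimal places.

R = (4·T_{6} − T_3) / 3 = (4·(-6.51489) − (-5.921))/3 = (-20.13856)/3 = -6.712853.

-6.712853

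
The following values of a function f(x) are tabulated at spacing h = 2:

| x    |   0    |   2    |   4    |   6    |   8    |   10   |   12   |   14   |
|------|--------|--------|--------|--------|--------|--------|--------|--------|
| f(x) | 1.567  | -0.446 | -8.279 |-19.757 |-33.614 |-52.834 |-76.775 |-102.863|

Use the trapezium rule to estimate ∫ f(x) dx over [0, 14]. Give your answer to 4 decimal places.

-484.7060

h = 2, n = 7.
(h/2)·[y₀ + 2y₁ + 2y₂ + 2y₃ + 2y₄ + 2y₅ + 2y₆ + y₇] = 1·(-484.706) = -484.7060.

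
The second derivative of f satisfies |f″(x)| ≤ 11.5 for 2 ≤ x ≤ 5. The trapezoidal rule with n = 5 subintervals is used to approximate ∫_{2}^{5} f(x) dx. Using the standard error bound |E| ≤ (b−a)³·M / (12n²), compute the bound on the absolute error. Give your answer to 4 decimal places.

|E| ≤ (3)³·11.5 / (12·5²) = 310.5/300 = 1.0350.

1.0350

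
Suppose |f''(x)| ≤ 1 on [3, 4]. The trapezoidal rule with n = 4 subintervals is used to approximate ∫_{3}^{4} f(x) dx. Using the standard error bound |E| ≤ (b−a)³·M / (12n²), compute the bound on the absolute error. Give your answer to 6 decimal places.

0.005208

|E| ≤ (1)³·1 / (12·4²) = 1/192 = 0.005208.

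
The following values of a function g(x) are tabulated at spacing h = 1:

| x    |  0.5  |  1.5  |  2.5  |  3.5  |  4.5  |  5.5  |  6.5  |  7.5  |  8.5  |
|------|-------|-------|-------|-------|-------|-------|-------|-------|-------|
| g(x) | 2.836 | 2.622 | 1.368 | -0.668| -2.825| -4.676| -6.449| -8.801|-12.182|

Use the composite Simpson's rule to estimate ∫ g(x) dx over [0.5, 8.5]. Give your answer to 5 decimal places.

h = 1, n = 8.
(h/3)·[y₀ + 4y₁ + 2y₂ + 4y₃ + 2y₄ + 4y₅ + 2y₆ + 4y₇ + y₈] = 0.333333·(-71.250) = -23.75000.

-23.75000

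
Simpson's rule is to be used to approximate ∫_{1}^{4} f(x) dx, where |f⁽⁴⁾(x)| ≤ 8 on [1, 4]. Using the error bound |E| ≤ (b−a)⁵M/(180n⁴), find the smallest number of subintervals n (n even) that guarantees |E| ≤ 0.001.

Need 1944/(180n⁴) ≤ 0.001.
n⁴ ≥ 1944/(180·0.001) = 10800 ⇒ n ≥ 10.1943, so the smallest even n is 12. (n must be even for Simpson's rule.)

12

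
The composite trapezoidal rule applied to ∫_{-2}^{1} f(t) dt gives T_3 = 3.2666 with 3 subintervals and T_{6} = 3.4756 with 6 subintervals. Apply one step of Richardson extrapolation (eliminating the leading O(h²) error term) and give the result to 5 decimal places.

R = (4·T_{6} − T_3) / 3 = (4·3.4756 − 3.2666)/3 = (10.6358)/3 = 3.54527.

3.54527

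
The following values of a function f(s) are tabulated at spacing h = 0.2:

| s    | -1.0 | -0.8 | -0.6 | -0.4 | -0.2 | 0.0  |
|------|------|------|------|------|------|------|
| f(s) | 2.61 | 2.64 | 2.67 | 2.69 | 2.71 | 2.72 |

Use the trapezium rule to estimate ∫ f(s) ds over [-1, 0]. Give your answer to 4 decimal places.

2.6750

h = 0.2, n = 5.
(h/2)·[y₀ + 2y₁ + 2y₂ + 2y₃ + 2y₄ + y₅] = 0.1·(26.75) = 2.6750.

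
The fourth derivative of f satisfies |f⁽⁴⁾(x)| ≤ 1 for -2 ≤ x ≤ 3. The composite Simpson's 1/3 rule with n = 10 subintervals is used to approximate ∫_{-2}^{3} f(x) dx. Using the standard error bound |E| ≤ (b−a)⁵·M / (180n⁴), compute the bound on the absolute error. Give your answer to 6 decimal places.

|E| ≤ (5)⁵·1 / (180·10⁴) = 3125/1800000 = 0.001736.

0.001736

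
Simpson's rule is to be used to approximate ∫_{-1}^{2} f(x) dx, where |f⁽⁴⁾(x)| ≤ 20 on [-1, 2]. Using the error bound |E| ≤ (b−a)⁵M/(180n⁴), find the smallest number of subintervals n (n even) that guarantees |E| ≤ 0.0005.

16

Need 4860/(180n⁴) ≤ 0.0005.
n⁴ ≥ 4860/(180·0.0005) = 54000 ⇒ n ≥ 15.2440, so the smallest even n is 16. (n must be even for Simpson's rule.)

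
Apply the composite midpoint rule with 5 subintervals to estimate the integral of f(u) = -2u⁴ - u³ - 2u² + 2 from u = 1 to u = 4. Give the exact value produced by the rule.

h = (4 − 1)/5 = 0.6.
Midpoints m₁,…,m₅ = 1.3, 1.9, 2.5, 3.1, 3.7.
f(m₁)=-9.2892, f(m₂)=-38.1432, f(m₃)=-104.25, f(m₄)=-231.7152, f(m₅)=-450.8652.
h·[f(m₁) + f(m₂) + f(m₃) + f(m₄) + f(m₅)] = 0.6·(-834.2628) = -500.55768.

-500.55768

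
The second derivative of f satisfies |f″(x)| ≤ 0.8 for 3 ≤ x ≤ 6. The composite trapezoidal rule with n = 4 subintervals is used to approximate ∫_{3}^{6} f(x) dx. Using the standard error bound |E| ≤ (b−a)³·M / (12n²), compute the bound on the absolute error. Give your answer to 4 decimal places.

0.1125

|E| ≤ (3)³·0.8 / (12·4²) = 21.6/192 = 0.1125.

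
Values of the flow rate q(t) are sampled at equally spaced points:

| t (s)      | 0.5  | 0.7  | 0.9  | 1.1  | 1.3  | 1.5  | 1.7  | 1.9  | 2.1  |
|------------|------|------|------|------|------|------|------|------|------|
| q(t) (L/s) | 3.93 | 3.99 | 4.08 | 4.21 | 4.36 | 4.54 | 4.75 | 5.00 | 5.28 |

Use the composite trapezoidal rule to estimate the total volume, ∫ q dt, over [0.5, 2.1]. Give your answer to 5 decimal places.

7.10700

h = 0.2, n = 8.
(h/2)·[y₀ + 2y₁ + 2y₂ + 2y₃ + 2y₄ + 2y₅ + 2y₆ + 2y₇ + y₈] = 0.1·(71.07) = 7.10700.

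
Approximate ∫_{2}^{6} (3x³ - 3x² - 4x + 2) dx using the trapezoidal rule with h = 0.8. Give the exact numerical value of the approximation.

h = (6 − 2)/5 = 0.8.
Nodes x₀,…,x₅ = 2, 2.8, 3.6, 4.4, 5.2, 6.
f(x) = 3x³ - 3x² - 4x + 2: f₀=6, f₁=33.136, f₂=88.688, f₃=181.872, f₄=321.904, f₅=518.
(h/2)·[f₀ + 2f₁ + 2f₂ + 2f₃ + 2f₄ + f₅] = 0.4·(1775.2) = 710.08.

710.08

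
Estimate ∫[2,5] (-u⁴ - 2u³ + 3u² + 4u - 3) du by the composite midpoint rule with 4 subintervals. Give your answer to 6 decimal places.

h = (5 − 2)/4 = 0.75.
Midpoints m₁,…,m₄ = 2.375, 3.125, 3.875, 4.625.
f(m₁)=-35.187744140625, f(m₂)=-117.605712890625, f(m₃)=-284.293212890625, f(m₄)=-575.750244140625.
h·[f(m₁) + f(m₂) + f(m₃) + f(m₄)] = 0.75·(-1012.8369140625) = -759.627686.

-759.627686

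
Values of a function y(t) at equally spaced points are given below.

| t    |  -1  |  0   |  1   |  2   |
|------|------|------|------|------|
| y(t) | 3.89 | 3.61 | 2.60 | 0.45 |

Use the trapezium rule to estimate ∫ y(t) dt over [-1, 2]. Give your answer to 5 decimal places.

h = 1, n = 3.
(h/2)·[y₀ + 2y₁ + 2y₂ + y₃] = 0.5·(16.76) = 8.38000.

8.38000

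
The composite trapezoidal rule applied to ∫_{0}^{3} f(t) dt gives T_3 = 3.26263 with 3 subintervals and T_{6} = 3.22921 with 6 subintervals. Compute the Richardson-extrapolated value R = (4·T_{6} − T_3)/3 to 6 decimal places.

3.218070

R = (4·T_{6} − T_3) / 3 = (4·3.22921 − 3.26263)/3 = (9.65421)/3 = 3.218070.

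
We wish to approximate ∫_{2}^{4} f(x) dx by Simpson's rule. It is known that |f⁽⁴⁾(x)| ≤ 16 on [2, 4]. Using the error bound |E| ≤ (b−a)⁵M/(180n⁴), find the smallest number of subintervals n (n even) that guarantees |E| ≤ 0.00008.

14

Need 512/(180n⁴) ≤ 0.00008.
n⁴ ≥ 512/(180·0.00008) = 35555.6 ⇒ n ≥ 13.7318, so the smallest even n is 14. (n must be even for Simpson's rule.)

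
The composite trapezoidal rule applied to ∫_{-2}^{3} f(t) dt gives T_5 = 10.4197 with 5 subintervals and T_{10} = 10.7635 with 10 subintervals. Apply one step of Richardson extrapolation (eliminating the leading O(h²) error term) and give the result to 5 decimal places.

R = (4·T_{10} − T_5) / 3 = (4·10.7635 − 10.4197)/3 = (32.6343)/3 = 10.87810.

10.87810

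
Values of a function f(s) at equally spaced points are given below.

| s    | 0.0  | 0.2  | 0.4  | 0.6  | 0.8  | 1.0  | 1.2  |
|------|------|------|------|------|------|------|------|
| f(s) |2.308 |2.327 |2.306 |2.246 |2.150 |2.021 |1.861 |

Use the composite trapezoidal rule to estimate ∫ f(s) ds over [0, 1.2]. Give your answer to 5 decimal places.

h = 0.2, n = 6.
(h/2)·[y₀ + 2y₁ + 2y₂ + 2y₃ + 2y₄ + 2y₅ + y₆] = 0.1·(26.269) = 2.62690.

2.62690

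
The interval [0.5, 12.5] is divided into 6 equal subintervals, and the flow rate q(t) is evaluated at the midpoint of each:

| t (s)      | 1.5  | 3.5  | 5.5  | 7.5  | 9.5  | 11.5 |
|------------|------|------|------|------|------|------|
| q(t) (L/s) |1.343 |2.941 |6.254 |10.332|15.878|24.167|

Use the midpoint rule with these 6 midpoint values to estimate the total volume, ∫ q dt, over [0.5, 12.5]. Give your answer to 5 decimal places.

121.83000

h = 2, n = 6.
h·[y(m₁) + y(m₂) + y(m₃) + y(m₄) + y(m₅) + y(m₆)] = 2·(60.915) = 121.83000.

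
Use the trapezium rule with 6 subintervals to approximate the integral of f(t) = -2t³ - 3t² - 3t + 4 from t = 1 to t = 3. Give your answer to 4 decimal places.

h = (3 − 1)/6 = 0.333333.
Nodes t₀,…,t₆ = 1, 1.333333, 1.666667, 2, 2.333333, 2.666667, 3.
f(t) = -2t³ - 3t² - 3t + 4: f₀=-4, f₁=-10.074074, f₂=-18.592593, f₃=-30, f₄=-44.740741, f₅=-63.259259, f₆=-86.
(h/2)·[f₀ + 2f₁ + 2f₂ + 2f₃ + 2f₄ + 2f₅ + f₆] = 0.166667·(-423.333333) = -70.5556.

-70.5556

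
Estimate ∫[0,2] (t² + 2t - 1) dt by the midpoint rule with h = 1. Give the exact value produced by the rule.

h = (2 − 0)/2 = 1.
Midpoints m₁,…,m₂ = 0.5, 1.5.
f(m₁)=0.25, f(m₂)=4.25.
h·[f(m₁) + f(m₂)] = 1·(4.5) = 4.5.

4.5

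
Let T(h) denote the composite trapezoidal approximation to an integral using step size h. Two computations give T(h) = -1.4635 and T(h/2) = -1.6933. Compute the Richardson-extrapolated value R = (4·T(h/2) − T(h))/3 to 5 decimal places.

-1.76990

R = (4·T(h/2) − T(h)) / 3 = (4·(-1.6933) − (-1.4635))/3 = (-5.3097)/3 = -1.76990.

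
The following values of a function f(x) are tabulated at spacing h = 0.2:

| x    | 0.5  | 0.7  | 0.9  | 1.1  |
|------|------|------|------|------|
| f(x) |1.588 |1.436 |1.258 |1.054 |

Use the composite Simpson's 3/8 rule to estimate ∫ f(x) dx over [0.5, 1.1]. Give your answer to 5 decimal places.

0.80430

h = 0.2, n = 3.
(3h/8)·[y₀ + 3y₁ + 3y₂ + y₃] = 0.075·(10.724) = 0.80430.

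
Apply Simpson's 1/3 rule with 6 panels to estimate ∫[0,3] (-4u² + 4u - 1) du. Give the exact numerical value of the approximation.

-21

h = (3 − 0)/6 = 0.5.
Nodes u₀,…,u₆ = 0, 0.5, 1, 1.5, 2, 2.5, 3.
f(u) = -4u² + 4u - 1: f₀=-1, f₁=0, f₂=-1, f₃=-4, f₄=-9, f₅=-16, f₆=-25.
(h/3)·[f₀ + 4f₁ + 2f₂ + 4f₃ + 2f₄ + 4f₅ + f₆] = 0.166667·(-126) = -21.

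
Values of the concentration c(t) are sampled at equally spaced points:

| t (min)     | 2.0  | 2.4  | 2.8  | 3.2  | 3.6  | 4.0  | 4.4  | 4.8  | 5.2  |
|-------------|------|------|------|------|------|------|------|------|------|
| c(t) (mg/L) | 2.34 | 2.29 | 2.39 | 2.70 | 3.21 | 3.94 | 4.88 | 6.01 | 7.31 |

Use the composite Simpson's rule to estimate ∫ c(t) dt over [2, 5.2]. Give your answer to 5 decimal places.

h = 0.4, n = 8.
(h/3)·[y₀ + 4y₁ + 2y₂ + 4y₃ + 2y₄ + 4y₅ + 2y₆ + 4y₇ + y₈] = 0.133333·(90.37) = 12.04933.

12.04933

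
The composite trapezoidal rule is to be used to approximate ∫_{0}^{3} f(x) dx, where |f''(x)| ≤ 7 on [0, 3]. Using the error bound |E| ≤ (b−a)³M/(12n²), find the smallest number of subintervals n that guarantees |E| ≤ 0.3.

8

Need 189/(12n²) ≤ 0.3.
n² ≥ 189/(12·0.3) = 52.5 ⇒ n ≥ 7.2457, so the smallest n is 8.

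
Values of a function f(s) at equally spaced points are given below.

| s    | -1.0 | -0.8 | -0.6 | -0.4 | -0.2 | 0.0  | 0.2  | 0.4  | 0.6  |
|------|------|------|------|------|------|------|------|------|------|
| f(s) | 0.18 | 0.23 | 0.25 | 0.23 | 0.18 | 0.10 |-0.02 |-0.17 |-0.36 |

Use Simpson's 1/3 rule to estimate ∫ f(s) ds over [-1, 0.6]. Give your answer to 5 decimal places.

0.14667

h = 0.2, n = 8.
(h/3)·[y₀ + 4y₁ + 2y₂ + 4y₃ + 2y₄ + 4y₅ + 2y₆ + 4y₇ + y₈] = 0.066667·(2.20) = 0.14667.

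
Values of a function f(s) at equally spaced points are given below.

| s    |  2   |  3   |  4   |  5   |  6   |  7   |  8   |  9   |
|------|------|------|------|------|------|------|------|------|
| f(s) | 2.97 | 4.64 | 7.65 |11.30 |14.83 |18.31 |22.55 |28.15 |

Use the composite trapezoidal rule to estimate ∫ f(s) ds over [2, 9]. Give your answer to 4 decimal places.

h = 1, n = 7.
(h/2)·[y₀ + 2y₁ + 2y₂ + 2y₃ + 2y₄ + 2y₅ + 2y₆ + y₇] = 0.5·(189.68) = 94.8400.

94.8400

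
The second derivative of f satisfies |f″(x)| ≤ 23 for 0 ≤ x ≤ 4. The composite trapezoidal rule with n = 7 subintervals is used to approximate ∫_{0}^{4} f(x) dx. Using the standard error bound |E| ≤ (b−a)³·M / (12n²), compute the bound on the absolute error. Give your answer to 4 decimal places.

2.5034

|E| ≤ (4)³·23 / (12·7²) = 1472/588 = 2.5034.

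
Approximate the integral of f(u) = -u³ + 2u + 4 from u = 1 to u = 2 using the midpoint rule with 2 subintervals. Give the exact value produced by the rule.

3.34375

h = (2 − 1)/2 = 0.5.
Midpoints m₁,…,m₂ = 1.25, 1.75.
f(m₁)=4.546875, f(m₂)=2.140625.
h·[f(m₁) + f(m₂)] = 0.5·(6.6875) = 3.34375.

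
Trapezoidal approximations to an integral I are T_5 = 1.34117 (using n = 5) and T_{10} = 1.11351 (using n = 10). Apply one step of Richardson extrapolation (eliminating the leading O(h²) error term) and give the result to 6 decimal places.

R = (4·T_{10} − T_5) / 3 = (4·1.11351 − 1.34117)/3 = (3.11287)/3 = 1.037623.

1.037623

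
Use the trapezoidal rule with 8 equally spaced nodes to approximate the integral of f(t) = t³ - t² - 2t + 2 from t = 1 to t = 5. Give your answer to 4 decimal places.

100.4082

h = (5 − 1)/7 = 0.571429.
Nodes t₀,…,t₇ = 1, 1.571429, 2.142857, 2.714286, 3.285714, 3.857143, 4.428571, 5.
f(t) = t³ - t² - 2t + 2: f₀=0, f₁=0.268222, f₂=2.962099, f₃=9.201166, f₄=20.104956, f₅=36.793003, f₆=60.384840, f₇=92.
(h/2)·[f₀ + 2f₁ + 2f₂ + 2f₃ + 2f₄ + 2f₅ + 2f₆ + f₇] = 0.285714·(351.428571) = 100.4082.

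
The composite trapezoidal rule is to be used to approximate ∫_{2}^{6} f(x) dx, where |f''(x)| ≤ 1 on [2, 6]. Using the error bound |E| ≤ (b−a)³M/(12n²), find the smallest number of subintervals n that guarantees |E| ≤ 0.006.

30

Need 64/(12n²) ≤ 0.006.
n² ≥ 64/(12·0.006) = 888.889 ⇒ n ≥ 29.8142, so the smallest n is 30.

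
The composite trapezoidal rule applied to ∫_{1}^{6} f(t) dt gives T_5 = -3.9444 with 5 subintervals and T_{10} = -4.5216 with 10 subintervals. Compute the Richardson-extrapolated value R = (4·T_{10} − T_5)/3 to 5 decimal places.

R = (4·T_{10} − T_5) / 3 = (4·(-4.5216) − (-3.9444))/3 = (-14.1420)/3 = -4.71400.

-4.71400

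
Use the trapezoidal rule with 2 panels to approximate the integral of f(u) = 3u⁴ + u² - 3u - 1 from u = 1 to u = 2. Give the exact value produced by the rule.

h = (2 − 1)/2 = 0.5.
Nodes u₀,…,u₂ = 1, 1.5, 2.
f(u) = 3u⁴ + u² - 3u - 1: f₀=0, f₁=11.9375, f₂=45.
(h/2)·[f₀ + 2f₁ + f₂] = 0.25·(68.875) = 17.21875.

17.21875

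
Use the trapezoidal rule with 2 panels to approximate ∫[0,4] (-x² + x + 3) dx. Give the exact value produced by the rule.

-4

h = (4 − 0)/2 = 2.
Nodes x₀,…,x₂ = 0, 2, 4.
f(x) = -x² + x + 3: f₀=3, f₁=1, f₂=-9.
(h/2)·[f₀ + 2f₁ + f₂] = 1·(-4) = -4.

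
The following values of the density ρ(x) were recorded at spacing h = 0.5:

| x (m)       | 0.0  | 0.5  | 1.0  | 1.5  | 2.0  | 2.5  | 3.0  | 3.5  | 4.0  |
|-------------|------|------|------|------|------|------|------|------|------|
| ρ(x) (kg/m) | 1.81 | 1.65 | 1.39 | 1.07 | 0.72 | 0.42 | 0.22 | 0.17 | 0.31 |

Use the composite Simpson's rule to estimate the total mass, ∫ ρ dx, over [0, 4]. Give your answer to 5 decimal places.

h = 0.5, n = 8.
(h/3)·[y₀ + 4y₁ + 2y₂ + 4y₃ + 2y₄ + 4y₅ + 2y₆ + 4y₇ + y₈] = 0.166667·(20.02) = 3.33667.

3.33667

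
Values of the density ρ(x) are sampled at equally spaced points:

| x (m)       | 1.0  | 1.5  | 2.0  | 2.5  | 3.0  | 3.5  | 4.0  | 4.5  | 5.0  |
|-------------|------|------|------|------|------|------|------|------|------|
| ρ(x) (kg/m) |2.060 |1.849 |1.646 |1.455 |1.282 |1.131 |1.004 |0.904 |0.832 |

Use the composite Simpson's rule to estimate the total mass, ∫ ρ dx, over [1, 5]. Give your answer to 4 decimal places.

5.3520

h = 0.5, n = 8.
(h/3)·[y₀ + 4y₁ + 2y₂ + 4y₃ + 2y₄ + 4y₅ + 2y₆ + 4y₇ + y₈] = 0.166667·(32.112) = 5.3520.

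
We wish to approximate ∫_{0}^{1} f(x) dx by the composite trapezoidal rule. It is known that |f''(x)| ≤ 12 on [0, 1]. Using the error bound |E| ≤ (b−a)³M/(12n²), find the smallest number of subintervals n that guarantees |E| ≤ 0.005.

15

Need 12/(12n²) ≤ 0.005.
n² ≥ 12/(12·0.005) = 200 ⇒ n ≥ 14.1421, so the smallest n is 15.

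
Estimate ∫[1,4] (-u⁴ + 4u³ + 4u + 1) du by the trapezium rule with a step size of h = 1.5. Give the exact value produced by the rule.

h = (4 − 1)/2 = 1.5.
Nodes u₀,…,u₂ = 1, 2.5, 4.
f(u) = -u⁴ + 4u³ + 4u + 1: f₀=8, f₁=34.4375, f₂=17.
(h/2)·[f₀ + 2f₁ + f₂] = 0.75·(93.875) = 70.40625.

70.40625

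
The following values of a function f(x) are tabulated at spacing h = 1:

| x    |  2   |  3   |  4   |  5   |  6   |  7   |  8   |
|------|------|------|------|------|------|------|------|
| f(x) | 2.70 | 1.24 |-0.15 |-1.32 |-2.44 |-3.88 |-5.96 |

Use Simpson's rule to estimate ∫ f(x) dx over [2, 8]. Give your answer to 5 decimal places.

h = 1, n = 6.
(h/3)·[y₀ + 4y₁ + 2y₂ + 4y₃ + 2y₄ + 4y₅ + y₆] = 0.333333·(-24.28) = -8.09333.

-8.09333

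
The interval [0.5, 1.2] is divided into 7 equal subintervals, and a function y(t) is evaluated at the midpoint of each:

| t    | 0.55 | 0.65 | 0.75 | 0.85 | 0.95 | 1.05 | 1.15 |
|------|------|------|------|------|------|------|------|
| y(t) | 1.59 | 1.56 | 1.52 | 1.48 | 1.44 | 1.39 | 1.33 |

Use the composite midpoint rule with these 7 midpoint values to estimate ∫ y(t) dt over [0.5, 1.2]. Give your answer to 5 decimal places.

1.03100

h = 0.1, n = 7.
h·[y(m₁) + y(m₂) + y(m₃) + y(m₄) + y(m₅) + y(m₆) + y(m₇)] = 0.1·(10.31) = 1.03100.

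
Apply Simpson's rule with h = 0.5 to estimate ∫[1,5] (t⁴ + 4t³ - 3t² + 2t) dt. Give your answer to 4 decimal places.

h = (5 − 1)/8 = 0.5.
Nodes t₀,…,t₈ = 1, 1.5, 2, 2.5, 3, 3.5, 4, 4.5, 5.
f(t) = t⁴ + 4t³ - 3t² + 2t: f₀=4, f₁=14.8125, f₂=40, f₃=87.8125, f₄=168, f₅=291.8125, f₆=472, f₇=722.8125, f₈=1060.
(h/3)·[f₀ + 4f₁ + 2f₂ + 4f₃ + 2f₄ + 4f₅ + 2f₆ + 4f₇ + f₈] = 0.166667·(6893) = 1148.8333.

1148.8333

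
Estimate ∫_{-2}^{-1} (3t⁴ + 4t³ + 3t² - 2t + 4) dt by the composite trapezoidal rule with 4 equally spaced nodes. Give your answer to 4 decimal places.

18.0988

h = (-1 − (-2))/3 = 0.333333.
Nodes t₀,…,t₃ = -2, -1.666667, -1.333333, -1.
f(t) = 3t⁴ + 4t³ + 3t² - 2t + 4: f₀=36, f₁=20.296296, f₂=12, f₃=8.
(h/2)·[f₀ + 2f₁ + 2f₂ + f₃] = 0.166667·(108.592593) = 18.0988.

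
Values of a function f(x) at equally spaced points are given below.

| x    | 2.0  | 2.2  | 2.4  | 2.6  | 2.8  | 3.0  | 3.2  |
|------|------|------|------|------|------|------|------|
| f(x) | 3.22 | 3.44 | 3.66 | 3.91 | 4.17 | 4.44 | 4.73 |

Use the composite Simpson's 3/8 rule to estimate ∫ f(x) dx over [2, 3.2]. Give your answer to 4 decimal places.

h = 0.2, n = 6.
(3h/8)·[y₀ + 3y₁ + 3y₂ + 2y₃ + 3y₄ + 3y₅ + y₆] = 0.075·(62.90) = 4.7175.

4.7175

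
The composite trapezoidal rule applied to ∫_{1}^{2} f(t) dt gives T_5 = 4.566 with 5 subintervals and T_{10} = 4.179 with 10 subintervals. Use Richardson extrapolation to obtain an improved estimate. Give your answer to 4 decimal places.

R = (4·T_{10} − T_5) / 3 = (4·4.179 − 4.566)/3 = (12.150)/3 = 4.0500.

4.0500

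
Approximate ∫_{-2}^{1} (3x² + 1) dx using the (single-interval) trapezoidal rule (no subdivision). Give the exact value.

T = (b−a)/2 · [f(-2) + f(1)] = 1.5·[13 + 4] = 25.5.

25.5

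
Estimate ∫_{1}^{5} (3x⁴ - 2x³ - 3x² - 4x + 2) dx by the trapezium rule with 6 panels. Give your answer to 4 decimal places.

h = (5 − 1)/6 = 0.666667.
Nodes x₀,…,x₆ = 1, 1.666667, 2.333333, 3, 3.666667, 4.333333, 5.
f(x) = 3x⁴ - 2x³ - 3x² - 4x + 2: f₀=-4, f₁=0.888889, f₂=39.851852, f₃=152, f₄=390.666667, f₅=823.407407, f₆=1532.
(h/2)·[f₀ + 2f₁ + 2f₂ + 2f₃ + 2f₄ + 2f₅ + f₆] = 0.333333·(4341.629630) = 1447.2099.

1447.2099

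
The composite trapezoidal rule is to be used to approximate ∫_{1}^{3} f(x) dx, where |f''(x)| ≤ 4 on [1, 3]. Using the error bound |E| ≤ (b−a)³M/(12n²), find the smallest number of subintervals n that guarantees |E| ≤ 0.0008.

Need 32/(12n²) ≤ 0.0008.
n² ≥ 32/(12·0.0008) = 3333.33 ⇒ n ≥ 57.7350, so the smallest n is 58.

58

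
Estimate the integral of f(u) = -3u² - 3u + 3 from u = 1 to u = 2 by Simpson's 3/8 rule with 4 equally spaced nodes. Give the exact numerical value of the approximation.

h = (2 − 1)/3 = 0.333333.
Nodes u₀,…,u₃ = 1, 1.333333, 1.666667, 2.
f(u) = -3u² - 3u + 3: f₀=-3, f₁=-6.333333, f₂=-10.333333, f₃=-15.
(3h/8)·[f₀ + 3f₁ + 3f₂ + f₃] = 0.125·(-68) = -8.5.

-8.5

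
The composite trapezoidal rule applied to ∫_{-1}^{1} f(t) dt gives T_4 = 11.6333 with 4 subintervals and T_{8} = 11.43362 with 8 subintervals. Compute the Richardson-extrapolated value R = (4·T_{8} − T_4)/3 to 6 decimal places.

11.367060

R = (4·T_{8} − T_4) / 3 = (4·11.43362 − 11.6333)/3 = (34.10118)/3 = 11.367060.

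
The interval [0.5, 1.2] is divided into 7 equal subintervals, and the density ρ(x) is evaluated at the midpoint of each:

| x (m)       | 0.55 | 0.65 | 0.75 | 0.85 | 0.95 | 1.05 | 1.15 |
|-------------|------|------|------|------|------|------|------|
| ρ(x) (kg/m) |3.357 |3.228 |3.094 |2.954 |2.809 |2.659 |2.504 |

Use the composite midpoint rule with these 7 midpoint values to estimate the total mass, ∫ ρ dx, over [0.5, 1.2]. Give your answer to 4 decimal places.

2.0605

h = 0.1, n = 7.
h·[y(m₁) + y(m₂) + y(m₃) + y(m₄) + y(m₅) + y(m₆) + y(m₇)] = 0.1·(20.605) = 2.0605.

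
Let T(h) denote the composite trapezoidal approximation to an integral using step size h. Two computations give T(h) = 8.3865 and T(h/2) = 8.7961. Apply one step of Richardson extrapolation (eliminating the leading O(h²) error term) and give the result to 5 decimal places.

8.93263

R = (4·T(h/2) − T(h)) / 3 = (4·8.7961 − 8.3865)/3 = (26.7979)/3 = 8.93263.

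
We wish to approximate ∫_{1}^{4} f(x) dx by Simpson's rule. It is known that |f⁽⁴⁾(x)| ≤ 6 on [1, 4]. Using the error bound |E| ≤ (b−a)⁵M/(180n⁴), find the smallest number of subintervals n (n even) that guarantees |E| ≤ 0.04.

4

Need 1458/(180n⁴) ≤ 0.04.
n⁴ ≥ 1458/(180·0.04) = 202.5 ⇒ n ≥ 3.7723, so the smallest even n is 4. (n must be even for Simpson's rule.)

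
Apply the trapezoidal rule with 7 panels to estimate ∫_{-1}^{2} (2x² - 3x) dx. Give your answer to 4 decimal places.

h = (2 − (-1))/7 = 0.428571.
Nodes x₀,…,x₇ = -1, -0.571429, -0.142857, 0.285714, 0.714286, 1.142857, 1.571429, 2.
f(x) = 2x² - 3x: f₀=5, f₁=2.367347, f₂=0.469388, f₃=-0.693878, f₄=-1.122449, f₅=-0.816327, f₆=0.224490, f₇=2.
(h/2)·[f₀ + 2f₁ + 2f₂ + 2f₃ + 2f₄ + 2f₅ + 2f₆ + f₇] = 0.214286·(7.857143) = 1.6837.

1.6837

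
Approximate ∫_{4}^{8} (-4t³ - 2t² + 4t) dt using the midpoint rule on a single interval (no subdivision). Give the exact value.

-3648

M = (b−a)·f(6) = 4·(-912) = -3648.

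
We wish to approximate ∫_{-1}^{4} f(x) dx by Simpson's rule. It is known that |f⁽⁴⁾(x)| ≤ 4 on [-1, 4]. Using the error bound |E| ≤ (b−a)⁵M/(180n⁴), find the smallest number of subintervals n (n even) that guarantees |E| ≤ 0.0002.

26

Need 12500/(180n⁴) ≤ 0.0002.
n⁴ ≥ 12500/(180·0.0002) = 347222 ⇒ n ≥ 24.2746, so the smallest even n is 26. (n must be even for Simpson's rule.)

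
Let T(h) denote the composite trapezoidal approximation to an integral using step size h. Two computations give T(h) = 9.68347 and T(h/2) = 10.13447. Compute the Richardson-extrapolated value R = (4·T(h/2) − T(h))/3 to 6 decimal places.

10.284803

R = (4·T(h/2) − T(h)) / 3 = (4·10.13447 − 9.68347)/3 = (30.85441)/3 = 10.284803.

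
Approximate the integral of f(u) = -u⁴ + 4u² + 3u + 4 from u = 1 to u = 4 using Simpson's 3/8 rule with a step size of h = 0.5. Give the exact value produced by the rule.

-86.15625

h = (4 − 1)/6 = 0.5.
Nodes u₀,…,u₆ = 1, 1.5, 2, 2.5, 3, 3.5, 4.
f(u) = -u⁴ + 4u² + 3u + 4: f₀=10, f₁=12.4375, f₂=10, f₃=-2.5625, f₄=-32, f₅=-86.5625, f₆=-176.
(3h/8)·[f₀ + 3f₁ + 3f₂ + 2f₃ + 3f₄ + 3f₅ + f₆] = 0.1875·(-459.5) = -86.15625.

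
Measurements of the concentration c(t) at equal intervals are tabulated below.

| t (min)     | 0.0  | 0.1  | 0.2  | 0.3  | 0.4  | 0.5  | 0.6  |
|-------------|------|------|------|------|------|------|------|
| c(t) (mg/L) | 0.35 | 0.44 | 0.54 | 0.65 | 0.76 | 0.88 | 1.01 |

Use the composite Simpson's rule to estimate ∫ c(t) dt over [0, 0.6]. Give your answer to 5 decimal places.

0.39467

h = 0.1, n = 6.
(h/3)·[y₀ + 4y₁ + 2y₂ + 4y₃ + 2y₄ + 4y₅ + y₆] = 0.033333·(11.84) = 0.39467.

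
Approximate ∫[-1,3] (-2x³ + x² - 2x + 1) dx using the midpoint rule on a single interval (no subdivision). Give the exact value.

M = (b−a)·f(1) = 4·(-2) = -8.

-8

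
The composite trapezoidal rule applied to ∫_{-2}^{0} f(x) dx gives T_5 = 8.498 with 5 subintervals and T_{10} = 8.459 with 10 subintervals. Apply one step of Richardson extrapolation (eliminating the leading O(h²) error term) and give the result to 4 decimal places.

8.4460

R = (4·T_{10} − T_5) / 3 = (4·8.459 − 8.498)/3 = (25.338)/3 = 8.4460.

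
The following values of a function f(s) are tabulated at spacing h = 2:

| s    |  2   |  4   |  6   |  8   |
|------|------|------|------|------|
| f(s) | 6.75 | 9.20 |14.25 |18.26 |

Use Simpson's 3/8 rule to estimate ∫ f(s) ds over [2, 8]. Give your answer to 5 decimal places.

h = 2, n = 3.
(3h/8)·[y₀ + 3y₁ + 3y₂ + y₃] = 0.75·(95.36) = 71.52000.

71.52000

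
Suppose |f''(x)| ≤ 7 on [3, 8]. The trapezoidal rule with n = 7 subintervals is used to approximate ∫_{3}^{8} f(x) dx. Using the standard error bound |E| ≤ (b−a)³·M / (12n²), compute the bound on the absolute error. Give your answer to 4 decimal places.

1.4881

|E| ≤ (5)³·7 / (12·7²) = 875/588 = 1.4881.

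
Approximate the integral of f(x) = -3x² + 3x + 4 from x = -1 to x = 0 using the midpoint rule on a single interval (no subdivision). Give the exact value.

1.75

M = (b−a)·f(-0.5) = 1·(1.75) = 1.75.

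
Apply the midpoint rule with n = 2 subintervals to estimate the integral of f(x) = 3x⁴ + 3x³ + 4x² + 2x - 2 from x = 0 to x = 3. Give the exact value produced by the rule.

h = (3 − 0)/2 = 1.5.
Midpoints m₁,…,m₂ = 0.75, 2.25.
f(m₁)=3.96484375, f(m₂)=133.80859375.
h·[f(m₁) + f(m₂)] = 1.5·(137.7734375) = 206.66015625.

206.66015625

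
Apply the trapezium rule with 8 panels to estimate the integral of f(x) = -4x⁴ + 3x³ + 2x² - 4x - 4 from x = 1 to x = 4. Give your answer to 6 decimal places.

-637.231934

h = (4 − 1)/8 = 0.375.
Nodes x₀,…,x₈ = 1, 1.375, 1.75, 2.125, 2.5, 2.875, 3.25, 3.625, 4.
f(x) = -4x⁴ + 3x³ + 2x² - 4x - 4: f₀=-7, f₁=-12.2177734375, f₂=-26.3125, f₃=-56.2451171875, f₄=-110.875, f₅=-200.9599609375, f₆=-339.15625, f₇=-540.0185546875, f₈=-820.
(h/2)·[f₀ + 2f₁ + 2f₂ + 2f₃ + 2f₄ + 2f₅ + 2f₆ + 2f₇ + f₈] = 0.1875·(-3398.5703125) = -637.231934.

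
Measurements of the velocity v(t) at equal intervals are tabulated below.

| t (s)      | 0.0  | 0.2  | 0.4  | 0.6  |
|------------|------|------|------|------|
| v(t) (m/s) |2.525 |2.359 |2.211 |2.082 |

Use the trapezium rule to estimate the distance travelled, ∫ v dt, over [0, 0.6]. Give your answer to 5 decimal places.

1.37470

h = 0.2, n = 3.
(h/2)·[y₀ + 2y₁ + 2y₂ + y₃] = 0.1·(13.747) = 1.37470.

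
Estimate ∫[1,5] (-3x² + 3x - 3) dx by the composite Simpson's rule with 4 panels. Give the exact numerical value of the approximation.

-100

h = (5 − 1)/4 = 1.
Nodes x₀,…,x₄ = 1, 2, 3, 4, 5.
f(x) = -3x² + 3x - 3: f₀=-3, f₁=-9, f₂=-21, f₃=-39, f₄=-63.
(h/3)·[f₀ + 4f₁ + 2f₂ + 4f₃ + f₄] = 0.333333·(-300) = -100.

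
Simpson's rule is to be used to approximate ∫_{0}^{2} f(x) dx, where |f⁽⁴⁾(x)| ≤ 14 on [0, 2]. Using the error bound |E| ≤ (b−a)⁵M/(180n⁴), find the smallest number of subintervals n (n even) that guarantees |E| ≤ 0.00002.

20

Need 448/(180n⁴) ≤ 0.00002.
n⁴ ≥ 448/(180·0.00002) = 124444 ⇒ n ≥ 18.7821, so the smallest even n is 20. (n must be even for Simpson's rule.)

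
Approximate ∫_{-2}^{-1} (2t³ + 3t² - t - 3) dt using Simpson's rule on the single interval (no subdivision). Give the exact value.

S = (b−a)/6 · [f(-2) + 4f(-1.5) + f(-1)] = 0.166667·[(-5) + 4·(-1.5) + (-1)] = -2.

-2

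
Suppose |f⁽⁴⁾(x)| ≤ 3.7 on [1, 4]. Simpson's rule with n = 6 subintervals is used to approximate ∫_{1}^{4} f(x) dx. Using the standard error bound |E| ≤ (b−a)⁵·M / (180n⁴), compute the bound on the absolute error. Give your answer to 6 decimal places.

0.003854

|E| ≤ (3)⁵·3.7 / (180·6⁴) = 899.1/233280 = 0.003854.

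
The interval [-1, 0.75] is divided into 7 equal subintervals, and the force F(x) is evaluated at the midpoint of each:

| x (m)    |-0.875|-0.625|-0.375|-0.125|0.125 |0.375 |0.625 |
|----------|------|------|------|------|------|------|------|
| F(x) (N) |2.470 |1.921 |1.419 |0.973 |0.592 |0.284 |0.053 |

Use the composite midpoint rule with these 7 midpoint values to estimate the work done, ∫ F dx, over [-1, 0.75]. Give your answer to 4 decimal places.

h = 0.25, n = 7.
h·[y(m₁) + y(m₂) + y(m₃) + y(m₄) + y(m₅) + y(m₆) + y(m₇)] = 0.25·(7.712) = 1.9280.

1.9280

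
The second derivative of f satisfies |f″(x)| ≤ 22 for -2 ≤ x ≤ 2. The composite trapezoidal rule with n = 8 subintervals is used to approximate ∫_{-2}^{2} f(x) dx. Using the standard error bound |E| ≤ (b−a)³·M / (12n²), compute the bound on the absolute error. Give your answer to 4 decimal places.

|E| ≤ (4)³·22 / (12·8²) = 1408/768 = 1.8333.

1.8333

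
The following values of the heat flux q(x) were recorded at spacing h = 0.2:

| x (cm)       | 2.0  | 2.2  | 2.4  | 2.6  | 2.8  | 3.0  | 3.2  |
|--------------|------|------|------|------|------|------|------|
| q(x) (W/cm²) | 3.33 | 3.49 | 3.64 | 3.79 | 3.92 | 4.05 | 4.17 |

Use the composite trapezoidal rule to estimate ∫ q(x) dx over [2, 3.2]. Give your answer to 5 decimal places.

h = 0.2, n = 6.
(h/2)·[y₀ + 2y₁ + 2y₂ + 2y₃ + 2y₄ + 2y₅ + y₆] = 0.1·(45.28) = 4.52800.

4.52800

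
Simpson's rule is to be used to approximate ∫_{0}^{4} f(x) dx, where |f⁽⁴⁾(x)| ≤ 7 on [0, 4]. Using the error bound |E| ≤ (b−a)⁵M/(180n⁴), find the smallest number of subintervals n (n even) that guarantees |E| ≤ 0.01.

Need 7168/(180n⁴) ≤ 0.01.
n⁴ ≥ 7168/(180·0.01) = 3982.22 ⇒ n ≥ 7.9439, so the smallest even n is 8. (n must be even for Simpson's rule.)

8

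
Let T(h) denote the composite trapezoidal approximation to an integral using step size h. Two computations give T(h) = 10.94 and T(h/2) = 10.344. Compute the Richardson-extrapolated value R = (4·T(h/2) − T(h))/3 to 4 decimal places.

R = (4·T(h/2) − T(h)) / 3 = (4·10.344 − 10.94)/3 = (30.436)/3 = 10.1453.

10.1453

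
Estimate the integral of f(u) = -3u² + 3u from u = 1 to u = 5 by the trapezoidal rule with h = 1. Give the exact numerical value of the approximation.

h = (5 − 1)/4 = 1.
Nodes u₀,…,u₄ = 1, 2, 3, 4, 5.
f(u) = -3u² + 3u: f₀=0, f₁=-6, f₂=-18, f₃=-36, f₄=-60.
(h/2)·[f₀ + 2f₁ + 2f₂ + 2f₃ + f₄] = 0.5·(-180) = -90.

-90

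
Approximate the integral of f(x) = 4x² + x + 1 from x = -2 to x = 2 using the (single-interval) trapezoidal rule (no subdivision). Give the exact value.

T = (b−a)/2 · [f(-2) + f(2)] = 2·[15 + 19] = 68.

68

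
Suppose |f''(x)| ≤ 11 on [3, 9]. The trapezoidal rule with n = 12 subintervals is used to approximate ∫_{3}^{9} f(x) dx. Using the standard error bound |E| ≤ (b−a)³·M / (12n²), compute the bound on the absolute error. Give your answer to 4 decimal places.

1.3750

|E| ≤ (6)³·11 / (12·12²) = 2376/1728 = 1.3750.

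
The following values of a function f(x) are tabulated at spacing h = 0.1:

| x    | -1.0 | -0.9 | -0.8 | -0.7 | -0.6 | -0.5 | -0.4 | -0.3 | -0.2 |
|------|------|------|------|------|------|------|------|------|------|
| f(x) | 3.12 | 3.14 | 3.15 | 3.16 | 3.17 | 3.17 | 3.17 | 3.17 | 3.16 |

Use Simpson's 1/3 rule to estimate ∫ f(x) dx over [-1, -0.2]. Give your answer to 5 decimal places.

2.52733

h = 0.1, n = 8.
(h/3)·[y₀ + 4y₁ + 2y₂ + 4y₃ + 2y₄ + 4y₅ + 2y₆ + 4y₇ + y₈] = 0.033333·(75.82) = 2.52733.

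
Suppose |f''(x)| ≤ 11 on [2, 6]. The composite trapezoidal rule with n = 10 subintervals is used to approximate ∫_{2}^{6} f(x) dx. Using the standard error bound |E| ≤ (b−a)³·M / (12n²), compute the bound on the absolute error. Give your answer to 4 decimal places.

|E| ≤ (4)³·11 / (12·10²) = 704/1200 = 0.5867.

0.5867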